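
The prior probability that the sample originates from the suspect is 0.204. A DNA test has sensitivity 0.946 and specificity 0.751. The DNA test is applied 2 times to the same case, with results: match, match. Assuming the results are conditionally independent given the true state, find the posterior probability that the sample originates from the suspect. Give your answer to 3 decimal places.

Posterior P(H) ≈ 0.787

With H the event that the sample originates from the suspect, the joint likelihood of the observed sequence is P(data|H) = 0.946·0.946 = 0.89492 and P(data|¬H) = 0.249·0.249 = 0.062001.
Bayes: P(H|data) = 0.204·0.89492 / (0.204·0.89492 + 0.796·0.062001) = 0.18256/0.23192 = 0.7872.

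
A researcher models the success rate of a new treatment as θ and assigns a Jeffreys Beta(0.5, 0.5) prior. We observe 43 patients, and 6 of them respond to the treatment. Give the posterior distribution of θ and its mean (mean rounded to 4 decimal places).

The binomial likelihood is conjugate to the Beta prior: with 6 successes and 37 failures, the posterior is Beta(0.5+6, 0.5+37) = Beta(6.5, 37.5).
E[θ | data] = 6.5/(6.5+37.5) = 0.1477.

Posterior: Beta(6.5, 37.5); mean ≈ 0.1477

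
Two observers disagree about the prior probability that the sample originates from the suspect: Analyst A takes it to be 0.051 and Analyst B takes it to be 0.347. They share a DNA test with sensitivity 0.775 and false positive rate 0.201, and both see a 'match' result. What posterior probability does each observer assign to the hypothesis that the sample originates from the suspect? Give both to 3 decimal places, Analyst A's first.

Analyst A: 0.172; Analyst B: 0.672

P('+'|H) = 0.775, P('+'|¬H) = 0.201.
Analyst A: numerator 0.775·0.051 = 0.039525; evidence = 0.039525+0.201·0.949 = 0.23027; posterior = 0.172.
Analyst B: numerator 0.775·0.347 = 0.26892; evidence = 0.26892+0.201·0.653 = 0.40018; posterior = 0.672.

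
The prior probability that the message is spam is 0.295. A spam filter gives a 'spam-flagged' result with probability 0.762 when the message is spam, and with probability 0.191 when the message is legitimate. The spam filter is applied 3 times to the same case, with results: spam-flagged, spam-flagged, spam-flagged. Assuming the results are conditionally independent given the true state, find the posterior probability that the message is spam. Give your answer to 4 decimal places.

Let H be the event that the message is spam; start with P(H) = 0.295. P('spam-flagged'|H) = 0.762, P('spam-flagged'|¬H) = 0.191.
Update on result 1 ('spam-flagged'): P(H) ← 0.762·0.2950 / (0.762·0.2950 + 0.191·0.7050) = 0.22479/0.35945 = 0.6254.
Update on result 2 ('spam-flagged'): P(H) ← 0.762·0.6254 / (0.762·0.6254 + 0.191·0.3746) = 0.47654/0.54809 = 0.8695.
Update on result 3 ('spam-flagged'): P(H) ← 0.762·0.8695 / (0.762·0.8695 + 0.191·0.1305) = 0.66252/0.68746 = 0.9637.

Posterior P(H) ≈ 0.9637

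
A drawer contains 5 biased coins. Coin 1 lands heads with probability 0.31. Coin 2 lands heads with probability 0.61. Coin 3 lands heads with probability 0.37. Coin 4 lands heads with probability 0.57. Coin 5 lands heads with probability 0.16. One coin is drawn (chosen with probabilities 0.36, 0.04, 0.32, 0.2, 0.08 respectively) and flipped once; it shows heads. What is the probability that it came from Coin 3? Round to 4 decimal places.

Tabulate prior·likelihood by source: [1] prior 0.36, lik 0.31, product 0.1116; [2] prior 0.04, lik 0.61, product 0.02440; [3] prior 0.32, lik 0.37, product 0.1184; [4] prior 0.2, lik 0.57, product 0.1140; [5] prior 0.08, lik 0.16, product 0.01280.
Normalizing constant = 0.38120; the posterior for Coin 3 is its product over the sum, 0.1184/0.38120 = 0.3106.

Posterior probability ≈ 0.3106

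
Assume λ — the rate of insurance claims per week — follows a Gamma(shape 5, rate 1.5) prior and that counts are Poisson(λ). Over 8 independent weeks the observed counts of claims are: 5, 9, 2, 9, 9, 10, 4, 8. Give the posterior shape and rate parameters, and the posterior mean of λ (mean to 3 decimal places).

Posterior: Gamma(shape=61, rate=9.5); mean ≈ 6.421

The Poisson likelihood adds the total count to the shape and the number of exposure periods to the rate. Here ∑xᵢ = 56 and n = 8, so shape 5→61 and rate 1.5→9.5.
Posterior mean = shape/rate = 61/9.5 = 6.421.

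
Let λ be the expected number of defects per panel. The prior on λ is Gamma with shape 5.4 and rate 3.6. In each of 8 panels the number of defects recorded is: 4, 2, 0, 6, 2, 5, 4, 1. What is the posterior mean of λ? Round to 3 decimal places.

Total count ∑xᵢ = 24 over n = 8 panels.
Gamma is conjugate to the Poisson likelihood: posterior is Gamma(shape = 5.4+24 = 29.4, rate = 3.6+8 = 11.6).
E[λ | data] = 29.4/11.6 = 2.534.

Posterior mean ≈ 2.534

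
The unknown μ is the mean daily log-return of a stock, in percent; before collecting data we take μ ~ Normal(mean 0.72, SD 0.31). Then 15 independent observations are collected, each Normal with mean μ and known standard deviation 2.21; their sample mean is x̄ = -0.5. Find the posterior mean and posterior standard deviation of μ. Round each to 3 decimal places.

Prior precision 1/τ₀² = 1/0.31² = 10.4058; data precision n/σ² = 15/2.21² = 3.07119.
Posterior precision = 10.4058 + 3.07119 = 13.4770, giving posterior SD = 1/√13.4770 = 0.272.
Posterior mean = (10.4058·0.72 + 3.07119·-0.5) / 13.4770 = 0.442.

Posterior mean ≈ 0.442; posterior SD ≈ 0.272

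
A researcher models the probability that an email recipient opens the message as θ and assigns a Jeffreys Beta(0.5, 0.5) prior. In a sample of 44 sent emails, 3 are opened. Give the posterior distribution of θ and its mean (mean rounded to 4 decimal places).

The binomial likelihood is conjugate to the Beta prior: with 3 successes and 41 failures, the posterior is Beta(0.5+3, 0.5+41) = Beta(3.5, 41.5).
E[θ | data] = 3.5/(3.5+41.5) = 0.0778.

Posterior: Beta(3.5, 41.5); mean ≈ 0.0778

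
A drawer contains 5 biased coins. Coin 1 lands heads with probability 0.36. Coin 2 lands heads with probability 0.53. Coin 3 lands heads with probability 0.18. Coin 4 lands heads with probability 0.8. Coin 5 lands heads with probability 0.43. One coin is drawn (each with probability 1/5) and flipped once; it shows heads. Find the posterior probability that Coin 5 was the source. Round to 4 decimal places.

Tabulate prior·likelihood by source: [1] prior 0.2, lik 0.36, product 0.07200; [2] prior 0.2, lik 0.53, product 0.1060; [3] prior 0.2, lik 0.18, product 0.03600; [4] prior 0.2, lik 0.8, product 0.1600; [5] prior 0.2, lik 0.43, product 0.08600.
Normalizing constant = 0.46000; the posterior for Coin 5 is its product over the sum, 0.08600/0.46000 = 0.1870.

Posterior probability ≈ 0.1870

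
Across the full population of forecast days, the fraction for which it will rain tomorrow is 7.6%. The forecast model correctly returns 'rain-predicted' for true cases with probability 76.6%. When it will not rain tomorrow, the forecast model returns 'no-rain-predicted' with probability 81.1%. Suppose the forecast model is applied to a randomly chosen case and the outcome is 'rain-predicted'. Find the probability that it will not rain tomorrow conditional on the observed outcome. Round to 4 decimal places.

P(¬H | E) ≈ 0.7500

Write H for 'it will rain tomorrow'. Prior odds H:¬H = 0.076/0.924 = 0.082251. For the 'rain-predicted' outcome, the likelihood ratio is 0.766/0.189 = 4.0529.
Posterior odds = 0.082251 × 4.0529 = 0.33336, so P(H|E) = 0.33336/(1+0.33336) = 0.2500. Then P(¬H|E) = 1 − 0.2500 = 0.7500.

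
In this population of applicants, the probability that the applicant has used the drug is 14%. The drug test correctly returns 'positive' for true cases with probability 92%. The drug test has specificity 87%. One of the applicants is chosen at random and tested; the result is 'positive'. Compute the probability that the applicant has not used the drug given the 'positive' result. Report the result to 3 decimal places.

P(¬H | E) ≈ 0.465

Let H be the event that the applicant has used the drug. P(H) = 0.14, so P(¬H) = 0.86. With E the 'positive' result, P(E|H) = 0.92 and P(E|¬H) = 0.13.
P(E) = 0.92·0.14 + 0.13·0.86 = 0.12880 + 0.11180 = 0.24060.
By Bayes' theorem, P(H|E) = 0.12880 / 0.24060 = 0.535. Hence P(¬H|E) = 1 − 0.535 = 0.465.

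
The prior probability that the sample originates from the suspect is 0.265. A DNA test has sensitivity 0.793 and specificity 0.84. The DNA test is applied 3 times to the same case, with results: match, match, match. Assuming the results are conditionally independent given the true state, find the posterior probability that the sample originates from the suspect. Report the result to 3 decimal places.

With H the event that the sample originates from the suspect, the joint likelihood of the observed sequence is P(data|H) = 0.793·0.793·0.793 = 0.49868 and P(data|¬H) = 0.16·0.16·0.16 = 0.0040960.
Bayes: P(H|data) = 0.265·0.49868 / (0.265·0.49868 + 0.735·0.0040960) = 0.13215/0.13516 = 0.9777.

Posterior P(H) ≈ 0.978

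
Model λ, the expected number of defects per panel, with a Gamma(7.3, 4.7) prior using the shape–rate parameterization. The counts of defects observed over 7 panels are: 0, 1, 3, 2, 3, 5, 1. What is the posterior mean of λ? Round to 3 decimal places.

Posterior mean ≈ 1.906

Total count ∑xᵢ = 15 over n = 7 panels.
Gamma is conjugate to the Poisson likelihood: posterior is Gamma(shape = 7.3+15 = 22.3, rate = 4.7+7 = 11.7).
E[λ | data] = 22.3/11.7 = 1.906.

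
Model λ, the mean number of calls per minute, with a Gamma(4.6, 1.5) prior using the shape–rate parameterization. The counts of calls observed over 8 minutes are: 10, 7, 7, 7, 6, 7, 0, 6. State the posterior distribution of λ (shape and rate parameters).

Posterior: Gamma(shape=54.6, rate=9.5)

The Poisson likelihood adds the total count to the shape and the number of exposure periods to the rate. Here ∑xᵢ = 50 and n = 8, so shape 4.6→54.6 and rate 1.5→9.5.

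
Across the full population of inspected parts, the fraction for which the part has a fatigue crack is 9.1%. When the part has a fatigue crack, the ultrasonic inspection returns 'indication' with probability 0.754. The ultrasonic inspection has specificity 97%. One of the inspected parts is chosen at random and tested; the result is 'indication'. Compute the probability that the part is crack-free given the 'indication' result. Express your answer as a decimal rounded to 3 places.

Let H be the event that the part has a fatigue crack. P(H) = 0.091, so P(¬H) = 0.909. With E the 'indication' result, P(E|H) = 0.754 and P(E|¬H) = 0.03.
P(E) = 0.754·0.091 + 0.03·0.909 = 0.068614 + 0.027270 = 0.095884.
By Bayes' theorem, P(H|E) = 0.068614 / 0.095884 = 0.716. Hence P(¬H|E) = 1 − 0.716 = 0.284.

P(¬H | E) ≈ 0.284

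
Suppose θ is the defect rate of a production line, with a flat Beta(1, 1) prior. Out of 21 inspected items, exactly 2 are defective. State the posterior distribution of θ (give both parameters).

Observing 2 successes and 19 failures updates Beta(1, 1) by adding the success and failure counts to the two shape parameters: α = 1+2 = 3, β = 1+19 = 20.

Posterior: Beta(3, 20)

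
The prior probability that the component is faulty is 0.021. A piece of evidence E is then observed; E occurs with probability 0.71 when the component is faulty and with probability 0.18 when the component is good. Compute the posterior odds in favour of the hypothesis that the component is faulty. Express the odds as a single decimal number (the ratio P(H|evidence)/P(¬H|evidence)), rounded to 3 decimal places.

Posterior odds ≈ 0.085

Prior odds = 0.021/(1−0.021) = 0.021450.
Likelihood ratio for E = 0.71/0.18 = 3.9444.
Posterior odds = prior odds × LR = 0.084610.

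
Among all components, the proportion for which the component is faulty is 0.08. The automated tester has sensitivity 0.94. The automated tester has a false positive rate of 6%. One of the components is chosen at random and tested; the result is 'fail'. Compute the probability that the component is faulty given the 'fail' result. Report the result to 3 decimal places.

Let H be the event that the component is faulty. P(H) = 0.08, so P(¬H) = 0.92. With E the 'fail' result, P(E|H) = 0.94 and P(E|¬H) = 0.06.
P(E) = 0.94·0.08 + 0.06·0.92 = 0.075200 + 0.055200 = 0.13040.
By Bayes' theorem, P(H|E) = 0.075200 / 0.13040 = 0.577.

P(H | E) ≈ 0.577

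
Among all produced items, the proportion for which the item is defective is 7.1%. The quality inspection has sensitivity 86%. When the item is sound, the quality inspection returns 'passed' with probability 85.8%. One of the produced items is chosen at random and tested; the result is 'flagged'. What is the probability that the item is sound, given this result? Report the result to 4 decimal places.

Write H for 'the item is defective'. Prior odds H:¬H = 0.071/0.929 = 0.076426. For the 'flagged' outcome, the likelihood ratio is 0.86/0.142 = 6.0563.
Posterior odds = 0.076426 × 6.0563 = 0.46286, so P(H|E) = 0.46286/(1+0.46286) = 0.3164. Then P(¬H|E) = 1 − 0.3164 = 0.6836.

P(¬H | E) ≈ 0.6836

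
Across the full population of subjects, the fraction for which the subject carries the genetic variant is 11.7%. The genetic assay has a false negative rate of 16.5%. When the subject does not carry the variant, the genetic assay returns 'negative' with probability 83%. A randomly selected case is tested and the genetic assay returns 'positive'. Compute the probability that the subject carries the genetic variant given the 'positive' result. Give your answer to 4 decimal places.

Write H for 'the subject carries the genetic variant'. Prior odds H:¬H = 0.117/0.883 = 0.13250. For the 'positive' outcome, the likelihood ratio is 0.835/0.17 = 4.9118.
Posterior odds = 0.13250 × 4.9118 = 0.65082, so P(H|E) = 0.65082/(1+0.65082) = 0.3942.

P(H | E) ≈ 0.3942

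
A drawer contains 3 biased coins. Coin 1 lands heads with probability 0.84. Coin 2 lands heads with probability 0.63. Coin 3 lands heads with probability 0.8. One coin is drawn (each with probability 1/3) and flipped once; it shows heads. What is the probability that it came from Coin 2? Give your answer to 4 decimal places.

P(heads|C1) = 0.84; P(heads|C2) = 0.63; P(heads|C3) = 0.8.
Prior × likelihood for each source: 0.333333·0.84=0.2800, 0.333333·0.63=0.2100, 0.333333·0.8=0.2667. Summing gives P(heads) = 0.75667.
P(Coin 2 | heads) = 0.2100 / 0.75667 = 0.2775.

Posterior probability ≈ 0.2775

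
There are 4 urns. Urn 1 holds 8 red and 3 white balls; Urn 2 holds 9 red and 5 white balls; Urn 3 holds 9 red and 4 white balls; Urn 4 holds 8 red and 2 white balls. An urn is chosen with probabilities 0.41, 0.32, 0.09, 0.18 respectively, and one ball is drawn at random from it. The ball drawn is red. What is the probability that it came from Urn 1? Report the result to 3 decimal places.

P(red|Urn 1) = 0.7273; P(red|Urn 2) = 0.6429; P(red|Urn 3) = 0.6923; P(red|Urn 4) = 0.8.
Prior × likelihood for each source: 0.41·0.7273=0.2982, 0.32·0.6429=0.2057, 0.09·0.6923=0.06231, 0.18·0.8=0.1440. Summing gives P(red) = 0.71020.
P(Urn 1 | red) = 0.2982 / 0.71020 = 0.420.

Posterior probability ≈ 0.420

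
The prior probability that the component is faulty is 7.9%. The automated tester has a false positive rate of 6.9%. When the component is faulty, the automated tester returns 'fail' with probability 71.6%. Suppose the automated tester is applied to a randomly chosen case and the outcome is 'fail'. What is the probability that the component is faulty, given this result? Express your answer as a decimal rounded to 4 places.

P(H | E) ≈ 0.4709

Write H for 'the component is faulty'. Prior odds H:¬H = 0.079/0.921 = 0.085776. For the 'fail' outcome, the likelihood ratio is 0.716/0.069 = 10.377.
Posterior odds = 0.085776 × 10.377 = 0.89008, so P(H|E) = 0.89008/(1+0.89008) = 0.4709.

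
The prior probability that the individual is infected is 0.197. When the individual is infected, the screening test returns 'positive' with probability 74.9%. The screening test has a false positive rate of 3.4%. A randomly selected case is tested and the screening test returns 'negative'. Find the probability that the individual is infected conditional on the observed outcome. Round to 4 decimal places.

P(H | E) ≈ 0.0599

Write H for 'the individual is infected'. Prior odds H:¬H = 0.197/0.803 = 0.24533. For the 'negative' outcome, the likelihood ratio is 0.251/0.966 = 0.25983.
Posterior odds = 0.24533 × 0.25983 = 0.063745, so P(H|E) = 0.063745/(1+0.063745) = 0.0599.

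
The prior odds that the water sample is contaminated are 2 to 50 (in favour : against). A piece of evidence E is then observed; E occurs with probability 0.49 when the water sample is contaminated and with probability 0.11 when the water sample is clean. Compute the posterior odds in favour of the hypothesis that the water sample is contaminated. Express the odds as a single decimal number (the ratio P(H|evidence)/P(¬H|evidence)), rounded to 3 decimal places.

Prior odds = 2/50 = 0.040000.
Likelihood ratio for E = 0.49/0.11 = 4.4545.
Posterior odds = prior odds × LR = 0.17818.

Posterior odds ≈ 0.178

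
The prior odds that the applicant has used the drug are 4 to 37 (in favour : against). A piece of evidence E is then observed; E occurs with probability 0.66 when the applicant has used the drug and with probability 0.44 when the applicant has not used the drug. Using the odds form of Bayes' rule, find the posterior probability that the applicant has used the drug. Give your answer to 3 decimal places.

Posterior probability ≈ 0.140

Prior odds = 4/37 = 0.10811. In log-odds, ln(0.10811) = -2.2246.
Add log likelihood ratio: ln(1.5000) = 0.40547.
Posterior log-odds = -1.8192, so posterior odds = exp(-1.8192) = 0.16216. Converting, P(H|E) = 0.16216/1.1622 = 0.140.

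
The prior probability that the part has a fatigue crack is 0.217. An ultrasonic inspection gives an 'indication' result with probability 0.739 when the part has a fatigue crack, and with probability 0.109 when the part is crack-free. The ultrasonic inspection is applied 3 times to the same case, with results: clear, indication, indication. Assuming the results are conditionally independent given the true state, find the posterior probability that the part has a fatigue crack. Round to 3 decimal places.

Let H be the event that the part has a fatigue crack; start with P(H) = 0.217. P('indication'|H) = 0.739, P('indication'|¬H) = 0.109.
Update on result 1 ('clear'): P(H) ← 0.261·0.2170 / (0.261·0.2170 + 0.891·0.7830) = 0.056637/0.75429 = 0.0751.
Update on result 2 ('indication'): P(H) ← 0.739·0.0751 / (0.739·0.0751 + 0.109·0.9249) = 0.055489/0.15630 = 0.3550.
Update on result 3 ('indication'): P(H) ← 0.739·0.3550 / (0.739·0.3550 + 0.109·0.6450) = 0.26235/0.33265 = 0.7887.

Posterior P(H) ≈ 0.789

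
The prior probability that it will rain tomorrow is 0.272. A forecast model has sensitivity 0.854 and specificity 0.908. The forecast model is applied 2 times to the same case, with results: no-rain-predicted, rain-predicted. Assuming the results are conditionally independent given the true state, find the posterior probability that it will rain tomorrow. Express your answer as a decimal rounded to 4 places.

With H the event that it will rain tomorrow, the joint likelihood of the observed sequence is P(data|H) = 0.146·0.854 = 0.12468 and P(data|¬H) = 0.908·0.092 = 0.083536.
Bayes: P(H|data) = 0.272·0.12468 / (0.272·0.12468 + 0.728·0.083536) = 0.033914/0.094728 = 0.3580.

Posterior P(H) ≈ 0.3580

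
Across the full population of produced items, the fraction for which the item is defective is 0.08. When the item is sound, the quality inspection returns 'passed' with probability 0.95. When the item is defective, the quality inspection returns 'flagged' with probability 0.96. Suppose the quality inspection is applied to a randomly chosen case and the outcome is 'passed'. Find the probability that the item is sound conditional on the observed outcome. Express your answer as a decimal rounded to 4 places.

Let H be the event that the item is defective. P(H) = 0.08, so P(¬H) = 0.92. With E the 'passed' result, P(E|H) = 0.04 and P(E|¬H) = 0.95.
P(E) = 0.04·0.08 + 0.95·0.92 = 0.0032000 + 0.87400 = 0.87720.
By Bayes' theorem, P(H|E) = 0.0032000 / 0.87720 = 0.0036. Hence P(¬H|E) = 1 − 0.0036 = 0.9964.

P(¬H | E) ≈ 0.9964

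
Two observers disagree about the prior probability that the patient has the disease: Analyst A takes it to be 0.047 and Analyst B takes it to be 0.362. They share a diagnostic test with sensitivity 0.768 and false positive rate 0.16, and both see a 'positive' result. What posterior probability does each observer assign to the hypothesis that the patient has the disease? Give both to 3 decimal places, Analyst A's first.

Analyst A: 0.191; Analyst B: 0.731

P('+'|H) = 0.768, P('+'|¬H) = 0.16.
Analyst A: numerator 0.768·0.047 = 0.036096; evidence = 0.036096+0.16·0.953 = 0.18858; posterior = 0.191.
Analyst B: numerator 0.768·0.362 = 0.27802; evidence = 0.27802+0.16·0.638 = 0.38010; posterior = 0.731.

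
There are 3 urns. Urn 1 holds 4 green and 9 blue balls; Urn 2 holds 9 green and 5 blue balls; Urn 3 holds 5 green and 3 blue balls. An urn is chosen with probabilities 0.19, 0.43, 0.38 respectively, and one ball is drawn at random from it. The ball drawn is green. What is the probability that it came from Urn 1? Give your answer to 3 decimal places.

P(green|Urn 1) = 0.3077; P(green|Urn 2) = 0.6429; P(green|Urn 3) = 0.625.
Prior × likelihood for each source: 0.19·0.3077=0.05846, 0.43·0.6429=0.2764, 0.38·0.625=0.2375. Summing gives P(green) = 0.57239.
P(Urn 1 | green) = 0.05846 / 0.57239 = 0.102.

Posterior probability ≈ 0.102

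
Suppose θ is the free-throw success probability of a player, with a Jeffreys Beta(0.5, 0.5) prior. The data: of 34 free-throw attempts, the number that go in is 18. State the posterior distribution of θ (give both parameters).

The binomial likelihood is conjugate to the Beta prior: with 18 successes and 16 failures, the posterior is Beta(0.5+18, 0.5+16) = Beta(18.5, 16.5).

Posterior: Beta(18.5, 16.5)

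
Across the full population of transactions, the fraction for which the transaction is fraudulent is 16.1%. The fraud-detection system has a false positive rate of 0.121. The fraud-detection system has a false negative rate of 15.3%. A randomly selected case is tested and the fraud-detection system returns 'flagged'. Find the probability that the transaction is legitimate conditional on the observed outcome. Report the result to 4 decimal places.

Write H for 'the transaction is fraudulent'. Prior odds H:¬H = 0.161/0.839 = 0.19190. For the 'flagged' outcome, the likelihood ratio is 0.847/0.121 = 7.0000.
Posterior odds = 0.19190 × 7.0000 = 1.3433, so P(H|E) = 1.3433/(1+1.3433) = 0.5732. Then P(¬H|E) = 1 − 0.5732 = 0.4268.

P(¬H | E) ≈ 0.4268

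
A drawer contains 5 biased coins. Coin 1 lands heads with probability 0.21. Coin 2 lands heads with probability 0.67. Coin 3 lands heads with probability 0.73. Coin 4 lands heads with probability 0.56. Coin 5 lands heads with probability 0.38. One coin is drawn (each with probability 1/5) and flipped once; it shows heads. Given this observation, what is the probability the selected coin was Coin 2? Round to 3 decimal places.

Tabulate prior·likelihood by source: [1] prior 0.2, lik 0.21, product 0.04200; [2] prior 0.2, lik 0.67, product 0.1340; [3] prior 0.2, lik 0.73, product 0.1460; [4] prior 0.2, lik 0.56, product 0.1120; [5] prior 0.2, lik 0.38, product 0.07600.
Normalizing constant = 0.51000; the posterior for Coin 2 is its product over the sum, 0.1340/0.51000 = 0.263.

Posterior probability ≈ 0.263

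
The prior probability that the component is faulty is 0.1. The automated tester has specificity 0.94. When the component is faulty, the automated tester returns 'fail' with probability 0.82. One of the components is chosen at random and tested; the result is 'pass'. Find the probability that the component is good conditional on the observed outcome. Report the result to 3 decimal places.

P(¬H | E) ≈ 0.979

Write H for 'the component is faulty'. Prior odds H:¬H = 0.1/0.9 = 0.11111. For the 'pass' outcome, the likelihood ratio is 0.18/0.94 = 0.19149.
Posterior odds = 0.11111 × 0.19149 = 0.021277, so P(H|E) = 0.021277/(1+0.021277) = 0.021. Then P(¬H|E) = 1 − 0.021 = 0.979.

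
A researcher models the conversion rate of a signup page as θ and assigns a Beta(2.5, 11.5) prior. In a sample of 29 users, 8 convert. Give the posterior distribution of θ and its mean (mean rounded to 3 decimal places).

Posterior: Beta(10.5, 32.5); mean ≈ 0.244

Observing 8 successes and 21 failures updates Beta(2.5, 11.5) by adding the success and failure counts to the two shape parameters: α = 2.5+8 = 10.5, β = 11.5+21 = 32.5.
E[θ | data] = 10.5/(10.5+32.5) = 0.244.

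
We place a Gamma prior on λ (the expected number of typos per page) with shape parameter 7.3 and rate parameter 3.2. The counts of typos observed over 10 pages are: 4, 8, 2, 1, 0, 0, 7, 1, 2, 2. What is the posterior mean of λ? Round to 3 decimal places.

The Poisson likelihood adds the total count to the shape and the number of exposure periods to the rate. Here ∑xᵢ = 27 and n = 10, so shape 7.3→34.3 and rate 3.2→13.2.
Posterior mean = shape/rate = 34.3/13.2 = 2.598.

Posterior mean ≈ 2.598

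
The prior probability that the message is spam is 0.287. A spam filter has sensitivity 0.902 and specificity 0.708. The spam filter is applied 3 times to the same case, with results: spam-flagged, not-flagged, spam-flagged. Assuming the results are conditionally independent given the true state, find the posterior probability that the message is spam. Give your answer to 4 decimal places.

With H the event that the message is spam, the joint likelihood of the observed sequence is P(data|H) = 0.902·0.098·0.902 = 0.079733 and P(data|¬H) = 0.292·0.708·0.292 = 0.060367.
Bayes: P(H|data) = 0.287·0.079733 / (0.287·0.079733 + 0.713·0.060367) = 0.022883/0.065925 = 0.3471.

Posterior P(H) ≈ 0.3471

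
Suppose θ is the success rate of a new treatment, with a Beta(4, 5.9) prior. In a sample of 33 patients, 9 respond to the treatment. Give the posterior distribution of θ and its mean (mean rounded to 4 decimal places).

Posterior: Beta(13, 29.9); mean ≈ 0.3030

Observing 9 successes and 24 failures updates Beta(4, 5.9) by adding the success and failure counts to the two shape parameters: α = 4+9 = 13, β = 5.9+24 = 29.9.
Posterior mean = α/(α+β) = 13/42.9 = 0.3030.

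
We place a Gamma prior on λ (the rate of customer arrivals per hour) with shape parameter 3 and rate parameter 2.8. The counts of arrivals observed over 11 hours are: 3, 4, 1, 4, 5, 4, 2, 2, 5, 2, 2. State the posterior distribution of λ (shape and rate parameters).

Posterior: Gamma(shape=37, rate=13.8)

Total count ∑xᵢ = 34 over n = 11 hours.
Gamma is conjugate to the Poisson likelihood: posterior is Gamma(shape = 3+34 = 37, rate = 2.8+11 = 13.8).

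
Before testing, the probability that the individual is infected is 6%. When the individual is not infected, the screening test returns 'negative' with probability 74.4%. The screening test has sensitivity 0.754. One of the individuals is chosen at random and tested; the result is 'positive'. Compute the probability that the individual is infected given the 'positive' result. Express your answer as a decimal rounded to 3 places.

P(H | E) ≈ 0.158

Let H be the event that the individual is infected. P(H) = 0.06, so P(¬H) = 0.94. With E the 'positive' result, P(E|H) = 0.754 and P(E|¬H) = 0.256.
P(E) = 0.754·0.06 + 0.256·0.94 = 0.045240 + 0.24064 = 0.28588.
By Bayes' theorem, P(H|E) = 0.045240 / 0.28588 = 0.158.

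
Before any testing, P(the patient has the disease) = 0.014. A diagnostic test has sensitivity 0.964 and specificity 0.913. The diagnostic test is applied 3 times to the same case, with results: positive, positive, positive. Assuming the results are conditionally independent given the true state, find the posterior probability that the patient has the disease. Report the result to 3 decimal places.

Posterior P(H) ≈ 0.951

Let H be the event that the patient has the disease; start with P(H) = 0.014. P('positive'|H) = 0.964, P('positive'|¬H) = 0.087.
Update on result 1 ('positive'): P(H) ← 0.964·0.0140 / (0.964·0.0140 + 0.087·0.9860) = 0.013496/0.099278 = 0.1359.
Update on result 2 ('positive'): P(H) ← 0.964·0.1359 / (0.964·0.1359 + 0.087·0.8641) = 0.13105/0.20622 = 0.6355.
Update on result 3 ('positive'): P(H) ← 0.964·0.6355 / (0.964·0.6355 + 0.087·0.3645) = 0.61260/0.64431 = 0.9508.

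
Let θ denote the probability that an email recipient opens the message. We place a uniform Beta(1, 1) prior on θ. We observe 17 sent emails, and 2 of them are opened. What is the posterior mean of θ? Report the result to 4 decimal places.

Observing 2 successes and 15 failures updates Beta(1, 1) by adding the success and failure counts to the two shape parameters: α = 1+2 = 3, β = 1+15 = 16.
E[θ | data] = 3/(3+16) = 0.1579.

Posterior mean ≈ 0.1579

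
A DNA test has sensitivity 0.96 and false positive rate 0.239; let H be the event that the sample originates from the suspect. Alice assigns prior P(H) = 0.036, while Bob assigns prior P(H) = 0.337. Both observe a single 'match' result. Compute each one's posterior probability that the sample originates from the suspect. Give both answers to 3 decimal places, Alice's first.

Alice: 0.130; Bob: 0.671

P('+'|H) = 0.96, P('+'|¬H) = 0.239.
Alice: numerator 0.96·0.036 = 0.034560; evidence = 0.034560+0.239·0.964 = 0.26496; posterior = 0.130.
Bob: numerator 0.96·0.337 = 0.32352; evidence = 0.32352+0.239·0.663 = 0.48198; posterior = 0.671.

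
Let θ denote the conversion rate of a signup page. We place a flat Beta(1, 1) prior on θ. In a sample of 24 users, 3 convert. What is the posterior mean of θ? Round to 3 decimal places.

The binomial likelihood is conjugate to the Beta prior: with 3 successes and 21 failures, the posterior is Beta(1+3, 1+21) = Beta(4, 22).
E[θ | data] = 4/(4+22) = 0.154.

Posterior mean ≈ 0.154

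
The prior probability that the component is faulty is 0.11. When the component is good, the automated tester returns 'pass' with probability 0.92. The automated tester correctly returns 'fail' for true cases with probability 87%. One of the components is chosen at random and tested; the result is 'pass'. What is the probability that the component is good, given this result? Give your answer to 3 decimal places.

P(¬H | E) ≈ 0.983

Write H for 'the component is faulty'. Prior odds H:¬H = 0.11/0.89 = 0.12360. For the 'pass' outcome, the likelihood ratio is 0.13/0.92 = 0.14130.
Posterior odds = 0.12360 × 0.14130 = 0.017465, so P(H|E) = 0.017465/(1+0.017465) = 0.017. Then P(¬H|E) = 1 − 0.017 = 0.983.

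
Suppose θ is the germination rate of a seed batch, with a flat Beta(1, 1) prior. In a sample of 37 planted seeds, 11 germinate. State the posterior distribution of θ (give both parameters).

Posterior: Beta(12, 27)

The binomial likelihood is conjugate to the Beta prior: with 11 successes and 26 failures, the posterior is Beta(1+11, 1+26) = Beta(12, 27).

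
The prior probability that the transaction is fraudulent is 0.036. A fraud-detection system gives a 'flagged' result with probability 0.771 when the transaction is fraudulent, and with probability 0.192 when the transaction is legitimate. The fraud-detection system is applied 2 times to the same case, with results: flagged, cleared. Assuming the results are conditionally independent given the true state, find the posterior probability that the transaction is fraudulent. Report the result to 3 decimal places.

Posterior P(H) ≈ 0.041

Let H be the event that the transaction is fraudulent; start with P(H) = 0.036. P('flagged'|H) = 0.771, P('flagged'|¬H) = 0.192.
Update on result 1 ('flagged'): P(H) ← 0.771·0.0360 / (0.771·0.0360 + 0.192·0.9640) = 0.027756/0.21284 = 0.1304.
Update on result 2 ('cleared'): P(H) ← 0.229·0.1304 / (0.229·0.1304 + 0.808·0.8696) = 0.029863/0.73250 = 0.0408.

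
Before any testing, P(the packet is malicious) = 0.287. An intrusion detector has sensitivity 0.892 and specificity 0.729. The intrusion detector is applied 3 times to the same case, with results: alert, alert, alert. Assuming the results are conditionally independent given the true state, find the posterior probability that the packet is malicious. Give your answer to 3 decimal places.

With H the event that the packet is malicious, the joint likelihood of the observed sequence is P(data|H) = 0.892·0.892·0.892 = 0.70973 and P(data|¬H) = 0.271·0.271·0.271 = 0.019903.
Bayes: P(H|data) = 0.287·0.70973 / (0.287·0.70973 + 0.713·0.019903) = 0.20369/0.21788 = 0.9349.

Posterior P(H) ≈ 0.935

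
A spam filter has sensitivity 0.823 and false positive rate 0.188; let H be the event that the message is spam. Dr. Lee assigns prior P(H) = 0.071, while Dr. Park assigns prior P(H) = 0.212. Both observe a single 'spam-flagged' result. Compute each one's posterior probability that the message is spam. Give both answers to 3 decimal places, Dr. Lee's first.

The likelihood ratio for a 'spam-flagged' result is 0.823/0.188 = 4.3777.
Dr. Lee: prior odds 0.071/0.929 = 0.076426; posterior odds 0.33457; posterior probability 0.251.
Dr. Park: prior odds 0.212/0.788 = 0.26904; posterior odds 1.1777; posterior probability 0.541.

Dr. Lee: 0.251; Dr. Park: 0.541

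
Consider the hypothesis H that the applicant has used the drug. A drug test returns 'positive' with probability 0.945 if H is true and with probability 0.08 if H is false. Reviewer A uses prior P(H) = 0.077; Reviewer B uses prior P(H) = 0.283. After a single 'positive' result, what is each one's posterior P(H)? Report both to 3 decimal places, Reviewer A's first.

Reviewer A: 0.496; Reviewer B: 0.823

The likelihood ratio for a 'positive' result is 0.945/0.08 = 11.812.
Reviewer A: prior odds 0.077/0.923 = 0.083424; posterior odds 0.98544; posterior probability 0.496.
Reviewer B: prior odds 0.283/0.717 = 0.39470; posterior odds 4.6624; posterior probability 0.823.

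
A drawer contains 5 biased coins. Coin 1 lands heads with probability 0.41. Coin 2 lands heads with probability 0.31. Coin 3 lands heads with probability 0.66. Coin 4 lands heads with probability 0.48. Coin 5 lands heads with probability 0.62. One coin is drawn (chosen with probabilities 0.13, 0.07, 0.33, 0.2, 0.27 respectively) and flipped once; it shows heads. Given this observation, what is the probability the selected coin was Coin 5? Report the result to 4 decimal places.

Tabulate prior·likelihood by source: [1] prior 0.13, lik 0.41, product 0.05330; [2] prior 0.07, lik 0.31, product 0.02170; [3] prior 0.33, lik 0.66, product 0.2178; [4] prior 0.2, lik 0.48, product 0.09600; [5] prior 0.27, lik 0.62, product 0.1674.
Normalizing constant = 0.55620; the posterior for Coin 5 is its product over the sum, 0.1674/0.55620 = 0.3010.

Posterior probability ≈ 0.3010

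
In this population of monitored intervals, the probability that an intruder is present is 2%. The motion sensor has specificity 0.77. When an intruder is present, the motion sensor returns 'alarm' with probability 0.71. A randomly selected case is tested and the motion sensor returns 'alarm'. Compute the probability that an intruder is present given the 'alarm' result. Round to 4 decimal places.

P(H | E) ≈ 0.0593

Let H be the event that an intruder is present. P(H) = 0.02, so P(¬H) = 0.98. With E the 'alarm' result, P(E|H) = 0.71 and P(E|¬H) = 0.23.
P(E) = 0.71·0.02 + 0.23·0.98 = 0.014200 + 0.22540 = 0.23960.
By Bayes' theorem, P(H|E) = 0.014200 / 0.23960 = 0.0593.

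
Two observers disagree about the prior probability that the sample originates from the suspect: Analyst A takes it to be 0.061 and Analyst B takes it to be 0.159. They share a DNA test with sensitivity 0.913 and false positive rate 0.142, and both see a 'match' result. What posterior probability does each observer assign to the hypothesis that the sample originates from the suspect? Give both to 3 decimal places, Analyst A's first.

Analyst A: 0.295; Analyst B: 0.549

P('+'|H) = 0.913, P('+'|¬H) = 0.142.
Analyst A: numerator 0.913·0.061 = 0.055693; evidence = 0.055693+0.142·0.939 = 0.18903; posterior = 0.295.
Analyst B: numerator 0.913·0.159 = 0.14517; evidence = 0.14517+0.142·0.841 = 0.26459; posterior = 0.549.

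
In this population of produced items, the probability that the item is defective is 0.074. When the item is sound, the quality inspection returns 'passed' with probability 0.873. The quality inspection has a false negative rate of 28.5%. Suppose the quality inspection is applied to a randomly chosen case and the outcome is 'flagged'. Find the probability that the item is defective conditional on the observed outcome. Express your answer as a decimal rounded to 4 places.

Let H be the event that the item is defective. P(H) = 0.074, so P(¬H) = 0.926. With E the 'flagged' result, P(E|H) = 0.715 and P(E|¬H) = 0.127.
P(E) = 0.715·0.074 + 0.127·0.926 = 0.052910 + 0.11760 = 0.17051.
By Bayes' theorem, P(H|E) = 0.052910 / 0.17051 = 0.3103.

P(H | E) ≈ 0.3103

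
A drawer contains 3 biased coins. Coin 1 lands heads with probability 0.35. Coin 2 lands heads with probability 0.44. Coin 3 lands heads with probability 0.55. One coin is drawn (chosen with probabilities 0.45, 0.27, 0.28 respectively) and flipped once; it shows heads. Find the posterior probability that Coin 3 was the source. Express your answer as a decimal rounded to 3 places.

Posterior probability ≈ 0.358

P(heads|C1) = 0.35; P(heads|C2) = 0.44; P(heads|C3) = 0.55.
Prior × likelihood for each source: 0.45·0.35=0.1575, 0.27·0.44=0.1188, 0.28·0.55=0.1540. Summing gives P(heads) = 0.43030.
P(Coin 3 | heads) = 0.1540 / 0.43030 = 0.358.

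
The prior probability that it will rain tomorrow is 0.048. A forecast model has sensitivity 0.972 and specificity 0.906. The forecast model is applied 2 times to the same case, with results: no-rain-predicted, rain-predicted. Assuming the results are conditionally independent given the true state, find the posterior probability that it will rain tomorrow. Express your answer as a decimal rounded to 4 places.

Posterior P(H) ≈ 0.0159

With H the event that it will rain tomorrow, the joint likelihood of the observed sequence is P(data|H) = 0.028·0.972 = 0.027216 and P(data|¬H) = 0.906·0.094 = 0.085164.
Bayes: P(H|data) = 0.048·0.027216 / (0.048·0.027216 + 0.952·0.085164) = 0.0013064/0.082382 = 0.0159.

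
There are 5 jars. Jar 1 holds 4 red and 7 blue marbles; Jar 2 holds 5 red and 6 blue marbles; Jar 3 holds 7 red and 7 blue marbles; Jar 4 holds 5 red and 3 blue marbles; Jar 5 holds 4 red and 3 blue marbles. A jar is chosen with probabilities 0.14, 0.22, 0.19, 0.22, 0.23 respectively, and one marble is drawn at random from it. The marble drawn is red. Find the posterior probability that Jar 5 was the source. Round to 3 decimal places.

P(red|Jar 1) = 0.3636; P(red|Jar 2) = 0.4545; P(red|Jar 3) = 0.5; P(red|Jar 4) = 0.625; P(red|Jar 5) = 0.5714.
Prior × likelihood for each source: 0.14·0.3636=0.05091, 0.22·0.4545=0.1000, 0.19·0.5=0.09500, 0.22·0.625=0.1375, 0.23·0.5714=0.1314. Summing gives P(red) = 0.51484.
P(Jar 5 | red) = 0.1314 / 0.51484 = 0.255.

Posterior probability ≈ 0.255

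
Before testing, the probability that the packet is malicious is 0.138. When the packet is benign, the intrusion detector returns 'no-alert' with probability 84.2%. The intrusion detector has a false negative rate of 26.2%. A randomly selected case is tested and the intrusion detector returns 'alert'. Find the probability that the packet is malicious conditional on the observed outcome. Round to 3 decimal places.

P(H | E) ≈ 0.428

Let H be the event that the packet is malicious. P(H) = 0.138, so P(¬H) = 0.862. With E the 'alert' result, P(E|H) = 0.738 and P(E|¬H) = 0.158.
P(E) = 0.738·0.138 + 0.158·0.862 = 0.10184 + 0.13620 = 0.23804.
By Bayes' theorem, P(H|E) = 0.10184 / 0.23804 = 0.428.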